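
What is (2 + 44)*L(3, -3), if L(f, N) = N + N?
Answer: -276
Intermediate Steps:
L(f, N) = 2*N
(2 + 44)*L(3, -3) = (2 + 44)*(2*(-3)) = 46*(-6) = -276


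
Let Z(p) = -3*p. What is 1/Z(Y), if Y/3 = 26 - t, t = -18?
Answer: -1/396 ≈ -0.0025253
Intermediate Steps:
Y = 132 (Y = 3*(26 - 1*(-18)) = 3*(26 + 18) = 3*44 = 132)
1/Z(Y) = 1/(-3*132) = 1/(-396) = -1/396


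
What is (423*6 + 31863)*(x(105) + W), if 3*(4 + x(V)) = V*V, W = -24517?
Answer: -717123246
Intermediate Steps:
x(V) = -4 + V²/3 (x(V) = -4 + (V*V)/3 = -4 + V²/3)
(423*6 + 31863)*(x(105) + W) = (423*6 + 31863)*((-4 + (⅓)*105²) - 24517) = (2538 + 31863)*((-4 + (⅓)*11025) - 24517) = 34401*((-4 + 3675) - 24517) = 34401*(3671 - 24517) = 34401*(-20846) = -717123246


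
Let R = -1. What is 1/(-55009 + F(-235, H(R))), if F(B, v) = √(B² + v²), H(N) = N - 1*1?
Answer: -55009/3025934852 - √55229/3025934852 ≈ -1.8257e-5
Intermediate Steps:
H(N) = -1 + N (H(N) = N - 1 = -1 + N)
1/(-55009 + F(-235, H(R))) = 1/(-55009 + √((-235)² + (-1 - 1)²)) = 1/(-55009 + √(55225 + (-2)²)) = 1/(-55009 + √(55225 + 4)) = 1/(-55009 + √55229)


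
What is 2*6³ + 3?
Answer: 435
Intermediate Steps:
2*6³ + 3 = 2*216 + 3 = 432 + 3 = 435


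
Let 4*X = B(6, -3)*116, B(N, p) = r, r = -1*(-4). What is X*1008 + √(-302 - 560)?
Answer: 116928 + I*√862 ≈ 1.1693e+5 + 29.36*I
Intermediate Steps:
r = 4
B(N, p) = 4
X = 116 (X = (4*116)/4 = (¼)*464 = 116)
X*1008 + √(-302 - 560) = 116*1008 + √(-302 - 560) = 116928 + √(-862) = 116928 + I*√862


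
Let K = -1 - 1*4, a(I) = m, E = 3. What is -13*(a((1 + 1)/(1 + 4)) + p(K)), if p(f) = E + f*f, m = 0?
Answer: -364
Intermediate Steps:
a(I) = 0
K = -5 (K = -1 - 4 = -5)
p(f) = 3 + f**2 (p(f) = 3 + f*f = 3 + f**2)
-13*(a((1 + 1)/(1 + 4)) + p(K)) = -13*(0 + (3 + (-5)**2)) = -13*(0 + (3 + 25)) = -13*(0 + 28) = -13*28 = -364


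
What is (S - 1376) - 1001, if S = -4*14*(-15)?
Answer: -1537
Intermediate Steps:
S = 840 (S = -56*(-15) = 840)
(S - 1376) - 1001 = (840 - 1376) - 1001 = -536 - 1001 = -1537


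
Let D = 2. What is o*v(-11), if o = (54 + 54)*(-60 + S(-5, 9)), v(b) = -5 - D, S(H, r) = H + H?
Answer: 52920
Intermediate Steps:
S(H, r) = 2*H
v(b) = -7 (v(b) = -5 - 1*2 = -5 - 2 = -7)
o = -7560 (o = (54 + 54)*(-60 + 2*(-5)) = 108*(-60 - 10) = 108*(-70) = -7560)
o*v(-11) = -7560*(-7) = 52920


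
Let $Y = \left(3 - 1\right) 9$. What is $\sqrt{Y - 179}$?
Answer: $i \sqrt{161} \approx 12.689 i$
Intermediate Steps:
$Y = 18$ ($Y = 2 \cdot 9 = 18$)
$\sqrt{Y - 179} = \sqrt{18 - 179} = \sqrt{-161} = i \sqrt{161}$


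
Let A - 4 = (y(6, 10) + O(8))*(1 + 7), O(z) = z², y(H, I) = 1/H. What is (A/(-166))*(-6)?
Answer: 1552/83 ≈ 18.699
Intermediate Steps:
A = 1552/3 (A = 4 + (1/6 + 8²)*(1 + 7) = 4 + (⅙ + 64)*8 = 4 + (385/6)*8 = 4 + 1540/3 = 1552/3 ≈ 517.33)
(A/(-166))*(-6) = ((1552/3)/(-166))*(-6) = ((1552/3)*(-1/166))*(-6) = -776/249*(-6) = 1552/83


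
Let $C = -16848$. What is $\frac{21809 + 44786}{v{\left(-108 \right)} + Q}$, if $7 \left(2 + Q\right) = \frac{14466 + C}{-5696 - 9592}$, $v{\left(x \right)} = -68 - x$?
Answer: $\frac{237557684}{135633} \approx 1751.5$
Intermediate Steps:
$Q = - \frac{35275}{17836}$ ($Q = -2 + \frac{\left(14466 - 16848\right) \frac{1}{-5696 - 9592}}{7} = -2 + \frac{\left(-2382\right) \frac{1}{-15288}}{7} = -2 + \frac{\left(-2382\right) \left(- \frac{1}{15288}\right)}{7} = -2 + \frac{1}{7} \cdot \frac{397}{2548} = -2 + \frac{397}{17836} = - \frac{35275}{17836} \approx -1.9777$)
$\frac{21809 + 44786}{v{\left(-108 \right)} + Q} = \frac{21809 + 44786}{\left(-68 - -108\right) - \frac{35275}{17836}} = \frac{66595}{\left(-68 + 108\right) - \frac{35275}{17836}} = \frac{66595}{40 - \frac{35275}{17836}} = \frac{66595}{\frac{678165}{17836}} = 66595 \cdot \frac{17836}{678165} = \frac{237557684}{135633}$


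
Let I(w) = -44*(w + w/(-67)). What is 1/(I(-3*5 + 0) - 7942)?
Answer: -67/488554 ≈ -0.00013714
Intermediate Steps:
I(w) = -2904*w/67 (I(w) = -44*(w + w*(-1/67)) = -44*(w - w/67) = -2904*w/67)
1/(I(-3*5 + 0) - 7942) = 1/(-2904*(-3*5 + 0)/67 - 7942) = 1/(-2904*(-15 + 0)/67 - 7942) = 1/(-2904/67*(-15) - 7942) = 1/(43560/67 - 7942) = 1/(-488554/67) = -67/488554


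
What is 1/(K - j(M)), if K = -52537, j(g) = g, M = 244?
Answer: -1/52781 ≈ -1.8946e-5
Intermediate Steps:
1/(K - j(M)) = 1/(-52537 - 1*244) = 1/(-52537 - 244) = 1/(-52781) = -1/52781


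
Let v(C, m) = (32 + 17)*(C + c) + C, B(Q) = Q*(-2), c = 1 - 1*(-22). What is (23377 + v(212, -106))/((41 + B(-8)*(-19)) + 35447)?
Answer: 2194/2199 ≈ 0.99773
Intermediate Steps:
c = 23 (c = 1 + 22 = 23)
B(Q) = -2*Q
v(C, m) = 1127 + 50*C (v(C, m) = (32 + 17)*(C + 23) + C = 49*(23 + C) + C = (1127 + 49*C) + C = 1127 + 50*C)
(23377 + v(212, -106))/((41 + B(-8)*(-19)) + 35447) = (23377 + (1127 + 50*212))/((41 - 2*(-8)*(-19)) + 35447) = (23377 + (1127 + 10600))/((41 + 16*(-19)) + 35447) = (23377 + 11727)/((41 - 304) + 35447) = 35104/(-263 + 35447) = 35104/35184 = 35104*(1/35184) = 2194/2199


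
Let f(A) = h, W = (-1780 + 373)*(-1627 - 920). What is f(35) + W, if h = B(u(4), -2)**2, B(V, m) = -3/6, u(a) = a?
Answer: 14334517/4 ≈ 3.5836e+6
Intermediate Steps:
W = 3583629 (W = -1407*(-2547) = 3583629)
B(V, m) = -1/2 (B(V, m) = -3*1/6 = -1/2)
h = 1/4 (h = (-1/2)**2 = 1/4 ≈ 0.25000)
f(A) = 1/4
f(35) + W = 1/4 + 3583629 = 14334517/4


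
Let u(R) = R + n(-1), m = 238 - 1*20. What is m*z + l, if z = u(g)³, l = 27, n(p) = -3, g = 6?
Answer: 5913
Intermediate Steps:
m = 218 (m = 238 - 20 = 218)
u(R) = -3 + R (u(R) = R - 3 = -3 + R)
z = 27 (z = (-3 + 6)³ = 3³ = 27)
m*z + l = 218*27 + 27 = 5886 + 27 = 5913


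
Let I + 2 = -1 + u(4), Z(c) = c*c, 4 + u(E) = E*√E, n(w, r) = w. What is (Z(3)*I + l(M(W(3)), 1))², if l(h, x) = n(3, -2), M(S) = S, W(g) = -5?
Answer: 144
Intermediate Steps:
u(E) = -4 + E^(3/2) (u(E) = -4 + E*√E = -4 + E^(3/2))
l(h, x) = 3
Z(c) = c²
I = 1 (I = -2 + (-1 + (-4 + 4^(3/2))) = -2 + (-1 + (-4 + 8)) = -2 + (-1 + 4) = -2 + 3 = 1)
(Z(3)*I + l(M(W(3)), 1))² = (3²*1 + 3)² = (9*1 + 3)² = (9 + 3)² = 12² = 144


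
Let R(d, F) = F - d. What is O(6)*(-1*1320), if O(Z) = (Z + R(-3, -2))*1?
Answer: -9240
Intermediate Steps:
O(Z) = 1 + Z (O(Z) = (Z + (-2 - 1*(-3)))*1 = (Z + (-2 + 3))*1 = (Z + 1)*1 = (1 + Z)*1 = 1 + Z)
O(6)*(-1*1320) = (1 + 6)*(-1*1320) = 7*(-1320) = -9240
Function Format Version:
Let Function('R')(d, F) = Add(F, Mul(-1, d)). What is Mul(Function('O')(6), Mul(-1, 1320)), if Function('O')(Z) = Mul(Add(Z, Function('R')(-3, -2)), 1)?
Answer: -9240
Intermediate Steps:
Function('O')(Z) = Add(1, Z) (Function('O')(Z) = Mul(Add(Z, Add(-2, Mul(-1, -3))), 1) = Mul(Add(Z, Add(-2, 3)), 1) = Mul(Add(Z, 1), 1) = Mul(Add(1, Z), 1) = Add(1, Z))
Mul(Function('O')(6), Mul(-1, 1320)) = Mul(Add(1, 6), Mul(-1, 1320)) = Mul(7, -1320) = -9240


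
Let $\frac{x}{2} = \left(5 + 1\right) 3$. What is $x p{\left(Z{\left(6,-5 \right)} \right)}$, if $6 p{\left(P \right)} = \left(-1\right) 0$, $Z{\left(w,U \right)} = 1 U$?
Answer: $0$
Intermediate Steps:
$Z{\left(w,U \right)} = U$
$x = 36$ ($x = 2 \left(5 + 1\right) 3 = 2 \cdot 6 \cdot 3 = 2 \cdot 18 = 36$)
$p{\left(P \right)} = 0$ ($p{\left(P \right)} = \frac{\left(-1\right) 0}{6} = \frac{1}{6} \cdot 0 = 0$)
$x p{\left(Z{\left(6,-5 \right)} \right)} = 36 \cdot 0 = 0$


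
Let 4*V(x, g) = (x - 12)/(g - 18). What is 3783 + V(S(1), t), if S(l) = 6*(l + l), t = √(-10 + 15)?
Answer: 3783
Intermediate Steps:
t = √5 ≈ 2.2361
S(l) = 12*l (S(l) = 6*(2*l) = 12*l)
V(x, g) = (-12 + x)/(4*(-18 + g)) (V(x, g) = ((x - 12)/(g - 18))/4 = ((-12 + x)/(-18 + g))/4 = (-12 + x)/(4*(-18 + g)))
3783 + V(S(1), t) = 3783 + (-12 + 12*1)/(4*(-18 + √5)) = 3783 + (-12 + 12)/(4*(-18 + √5)) = 3783 + (¼)*0/(-18 + √5) = 3783 + 0 = 3783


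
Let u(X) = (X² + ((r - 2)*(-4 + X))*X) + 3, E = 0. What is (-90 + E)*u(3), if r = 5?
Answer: -270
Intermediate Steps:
u(X) = 3 + X² + X*(-12 + 3*X) (u(X) = (X² + ((5 - 2)*(-4 + X))*X) + 3 = (X² + (3*(-4 + X))*X) + 3 = (X² + (-12 + 3*X)*X) + 3 = (X² + X*(-12 + 3*X)) + 3 = 3 + X² + X*(-12 + 3*X))
(-90 + E)*u(3) = (-90 + 0)*(3 - 12*3 + 4*3²) = -90*(3 - 36 + 4*9) = -90*(3 - 36 + 36) = -90*3 = -270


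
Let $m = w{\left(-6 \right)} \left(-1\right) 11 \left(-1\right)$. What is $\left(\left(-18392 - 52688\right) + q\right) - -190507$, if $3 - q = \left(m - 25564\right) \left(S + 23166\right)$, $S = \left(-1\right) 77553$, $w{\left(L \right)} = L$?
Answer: $-1393819380$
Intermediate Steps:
$S = -77553$
$m = -66$ ($m = \left(-6\right) \left(-1\right) 11 \left(-1\right) = 6 \left(-11\right) = -66$)
$q = -1393938807$ ($q = 3 - \left(-66 - 25564\right) \left(-77553 + 23166\right) = 3 - \left(-25630\right) \left(-54387\right) = 3 - 1393938810 = -1393938807$)
$\left(\left(-18392 - 52688\right) + q\right) - -190507 = \left(\left(-18392 - 52688\right) - 1393938807\right) - -190507 = \left(-71080 - 1393938807\right) + 190507 = -1394009887 + 190507 = -1393819380$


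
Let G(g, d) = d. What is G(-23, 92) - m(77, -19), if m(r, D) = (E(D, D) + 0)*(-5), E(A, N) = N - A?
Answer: 92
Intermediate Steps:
m(r, D) = 0 (m(r, D) = ((D - D) + 0)*(-5) = (0 + 0)*(-5) = 0*(-5) = 0)
G(-23, 92) - m(77, -19) = 92 - 1*0 = 92 + 0 = 92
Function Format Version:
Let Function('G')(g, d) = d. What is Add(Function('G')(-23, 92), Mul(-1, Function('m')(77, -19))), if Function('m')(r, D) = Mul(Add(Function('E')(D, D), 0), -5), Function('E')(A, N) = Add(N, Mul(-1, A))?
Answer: 92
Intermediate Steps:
Function('m')(r, D) = 0 (Function('m')(r, D) = Mul(Add(Add(D, Mul(-1, D)), 0), -5) = Mul(Add(0, 0), -5) = Mul(0, -5) = 0)
Add(Function('G')(-23, 92), Mul(-1, Function('m')(77, -19))) = Add(92, Mul(-1, 0)) = Add(92, 0) = 92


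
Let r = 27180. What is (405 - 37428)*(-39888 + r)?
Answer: 470488284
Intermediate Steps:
(405 - 37428)*(-39888 + r) = (405 - 37428)*(-39888 + 27180) = -37023*(-12708) = 470488284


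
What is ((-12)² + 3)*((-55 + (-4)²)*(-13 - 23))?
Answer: 206388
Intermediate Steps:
((-12)² + 3)*((-55 + (-4)²)*(-13 - 23)) = (144 + 3)*((-55 + 16)*(-36)) = 147*(-39*(-36)) = 147*1404 = 206388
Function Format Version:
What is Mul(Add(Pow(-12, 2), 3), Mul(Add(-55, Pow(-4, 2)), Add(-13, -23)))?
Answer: 206388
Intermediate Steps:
Mul(Add(Pow(-12, 2), 3), Mul(Add(-55, Pow(-4, 2)), Add(-13, -23))) = Mul(Add(144, 3), Mul(Add(-55, 16), -36)) = Mul(147, Mul(-39, -36)) = Mul(147, 1404) = 206388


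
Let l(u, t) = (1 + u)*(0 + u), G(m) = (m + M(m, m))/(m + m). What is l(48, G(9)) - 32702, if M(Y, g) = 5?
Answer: -30350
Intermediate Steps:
G(m) = (5 + m)/(2*m) (G(m) = (m + 5)/(m + m) = (5 + m)/((2*m)) = (5 + m)*(1/(2*m)) = (5 + m)/(2*m))
l(u, t) = u*(1 + u) (l(u, t) = (1 + u)*u = u*(1 + u))
l(48, G(9)) - 32702 = 48*(1 + 48) - 32702 = 48*49 - 32702 = 2352 - 32702 = -30350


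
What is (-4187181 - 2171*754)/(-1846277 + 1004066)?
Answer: 5824115/842211 ≈ 6.9153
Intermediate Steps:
(-4187181 - 2171*754)/(-1846277 + 1004066) = (-4187181 - 1636934)/(-842211) = -5824115*(-1/842211) = 5824115/842211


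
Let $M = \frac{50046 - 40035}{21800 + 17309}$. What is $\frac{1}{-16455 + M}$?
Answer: $- \frac{39109}{643528584} \approx -6.0773 \cdot 10^{-5}$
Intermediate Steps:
$M = \frac{10011}{39109} \approx 0.25598$
$\frac{1}{-16455 + M} = \frac{1}{-16455 + \frac{10011}{39109}} = \frac{1}{- \frac{643528584}{39109}} = - \frac{39109}{643528584}$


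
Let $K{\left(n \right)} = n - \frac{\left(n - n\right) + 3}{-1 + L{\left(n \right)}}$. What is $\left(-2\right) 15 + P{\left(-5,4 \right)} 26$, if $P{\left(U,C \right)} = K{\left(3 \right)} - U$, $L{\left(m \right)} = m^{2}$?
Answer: $\frac{673}{4} \approx 168.25$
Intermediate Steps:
$K{\left(n \right)} = n - \frac{3}{-1 + n^{2}}$ ($K{\left(n \right)} = n - \frac{\left(n - n\right) + 3}{-1 + n^{2}} = n - \frac{0 + 3}{-1 + n^{2}} = n - \frac{3}{-1 + n^{2}}$)
$P{\left(U,C \right)} = \frac{21}{8} - U$ ($P{\left(U,C \right)} = \frac{-3 + 3^{3} - 3}{-1 + 3^{2}} - U = \frac{-3 + 27 - 3}{-1 + 9} - U = \frac{1}{8} \cdot 21 - U = \frac{21}{8} - U$)
$\left(-2\right) 15 + P{\left(-5,4 \right)} 26 = \left(-2\right) 15 + \left(\frac{21}{8} - -5\right) 26 = -30 + \left(\frac{21}{8} + 5\right) 26 = -30 + \frac{61}{8} \cdot 26 = -30 + \frac{793}{4} = \frac{673}{4}$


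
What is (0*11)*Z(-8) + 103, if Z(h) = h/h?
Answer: 103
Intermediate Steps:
Z(h) = 1
(0*11)*Z(-8) + 103 = (0*11)*1 + 103 = 0*1 + 103 = 0 + 103 = 103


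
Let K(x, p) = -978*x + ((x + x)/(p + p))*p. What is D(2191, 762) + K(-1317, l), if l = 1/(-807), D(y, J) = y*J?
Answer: 2956251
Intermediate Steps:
D(y, J) = J*y
l = -1/807 ≈ -0.0012392
K(x, p) = -977*x (K(x, p) = -978*x + ((2*x)/((2*p)))*p = -978*x + ((2*x)*(1/(2*p)))*p = -978*x + (x/p)*p = -978*x + x = -977*x)
D(2191, 762) + K(-1317, l) = 762*2191 - 977*(-1317) = 1669542 + 1286709 = 2956251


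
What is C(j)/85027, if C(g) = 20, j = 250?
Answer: 20/85027 ≈ 0.00023522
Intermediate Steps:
C(j)/85027 = 20/85027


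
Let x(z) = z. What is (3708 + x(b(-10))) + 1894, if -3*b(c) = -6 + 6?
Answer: 5602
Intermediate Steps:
b(c) = 0 (b(c) = -(-6 + 6)/3 = -⅓*0 = 0)
(3708 + x(b(-10))) + 1894 = (3708 + 0) + 1894 = 3708 + 1894 = 5602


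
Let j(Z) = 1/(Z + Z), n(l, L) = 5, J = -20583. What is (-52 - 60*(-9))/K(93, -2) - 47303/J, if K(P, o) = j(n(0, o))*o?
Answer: -50175217/20583 ≈ -2437.7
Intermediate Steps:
j(Z) = 1/(2*Z)
K(P, o) = o/10 (K(P, o) = ((1/2)/5)*o = ((1/2)*(1/5))*o = o/10)
(-52 - 60*(-9))/K(93, -2) - 47303/J = (-52 - 60*(-9))/(((1/10)*(-2))) - 47303/(-20583) = (-52 + 540)/(-1/5) - 47303*(-1/20583) = 488*(-5) + 47303/20583 = -2440 + 47303/20583 = -50175217/20583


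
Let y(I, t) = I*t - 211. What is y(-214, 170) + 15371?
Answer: -21220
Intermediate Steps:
y(I, t) = -211 + I*t
y(-214, 170) + 15371 = (-211 - 214*170) + 15371 = (-211 - 36380) + 15371 = -36591 + 15371 = -21220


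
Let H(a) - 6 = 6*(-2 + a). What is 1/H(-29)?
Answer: -1/180 ≈ -0.0055556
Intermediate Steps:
H(a) = -6 + 6*a (H(a) = 6 + 6*(-2 + a) = 6 + (-12 + 6*a) = -6 + 6*a)
1/H(-29) = 1/(-6 + 6*(-29)) = 1/(-6 - 174) = 1/(-180) = -1/180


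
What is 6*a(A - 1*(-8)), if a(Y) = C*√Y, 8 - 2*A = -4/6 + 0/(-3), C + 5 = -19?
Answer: -48*√111 ≈ -505.71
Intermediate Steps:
C = -24 (C = -5 - 19 = -24)
A = 13/3 (A = 4 - (-4/6 + 0/(-3))/2 = 4 - (-4*⅙ + 0*(-⅓))/2 = 4 - (-⅔ + 0)/2 = 4 - ½*(-⅔) = 4 + ⅓ = 13/3 ≈ 4.3333)
a(Y) = -24*√Y
6*a(A - 1*(-8)) = 6*(-24*√(13/3 - 1*(-8))) = 6*(-24*√(13/3 + 8)) = 6*(-8*√111) = -48*√111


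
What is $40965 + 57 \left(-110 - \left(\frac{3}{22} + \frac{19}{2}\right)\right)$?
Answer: $\frac{375603}{11} \approx 34146.0$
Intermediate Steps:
$40965 + 57 \left(-110 - \left(\frac{3}{22} + \frac{19}{2}\right)\right) = 40965 + 57 \left(-110 - \frac{106}{11}\right) = 40965 + 57 \left(- \frac{1316}{11}\right) = 40965 - \frac{75012}{11} = \frac{375603}{11}$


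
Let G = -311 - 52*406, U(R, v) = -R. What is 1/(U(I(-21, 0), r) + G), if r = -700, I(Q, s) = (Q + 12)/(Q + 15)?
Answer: -2/42849 ≈ -4.6676e-5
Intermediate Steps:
I(Q, s) = (12 + Q)/(15 + Q)
G = -21423 (G = -311 - 21112 = -21423)
1/(U(I(-21, 0), r) + G) = 1/(-(12 - 21)/(15 - 21) - 21423) = 1/(-(-9)/(-6) - 21423) = 1/(-(-1)*(-9)/6 - 21423) = 1/(-1*3/2 - 21423) = 1/(-3/2 - 21423) = 1/(-42849/2) = -2/42849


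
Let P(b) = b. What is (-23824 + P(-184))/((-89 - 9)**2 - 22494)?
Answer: 12004/6445 ≈ 1.8625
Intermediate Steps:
(-23824 + P(-184))/((-89 - 9)**2 - 22494) = (-23824 - 184)/((-89 - 9)**2 - 22494) = -24008/((-98)**2 - 22494) = -24008/(9604 - 22494) = -24008/(-12890) = -24008*(-1/12890) = 12004/6445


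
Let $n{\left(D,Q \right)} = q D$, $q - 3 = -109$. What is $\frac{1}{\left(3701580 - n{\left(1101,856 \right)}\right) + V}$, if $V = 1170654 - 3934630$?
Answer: $\frac{1}{1054310} \approx 9.4849 \cdot 10^{-7}$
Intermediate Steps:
$q = -106$ ($q = 3 - 109 = -106$)
$V = -2763976$
$n{\left(D,Q \right)} = - 106 D$
$\frac{1}{\left(3701580 - n{\left(1101,856 \right)}\right) + V} = \frac{1}{\left(3701580 - \left(-106\right) 1101\right) - 2763976} = \frac{1}{\left(3701580 - -116706\right) - 2763976} = \frac{1}{\left(3701580 + 116706\right) - 2763976} = \frac{1}{3818286 - 2763976} = \frac{1}{1054310}$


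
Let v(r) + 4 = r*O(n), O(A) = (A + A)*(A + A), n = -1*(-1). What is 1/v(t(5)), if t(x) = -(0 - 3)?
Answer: 1/8 ≈ 0.12500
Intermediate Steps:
n = 1
O(A) = 4*A**2 (O(A) = (2*A)*(2*A) = 4*A**2)
t(x) = 3 (t(x) = -1*(-3) = 3)
v(r) = -4 + 4*r (v(r) = -4 + r*(4*1**2) = -4 + r*(4*1) = -4 + r*4 = -4 + 4*r)
1/v(t(5)) = 1/(-4 + 4*3) = 1/(-4 + 12) = 1/8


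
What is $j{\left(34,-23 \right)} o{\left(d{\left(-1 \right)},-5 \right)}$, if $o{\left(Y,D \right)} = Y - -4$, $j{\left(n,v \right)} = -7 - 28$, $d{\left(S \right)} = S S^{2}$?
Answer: $-105$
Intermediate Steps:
$d{\left(S \right)} = S^{3}$
$j{\left(n,v \right)} = -35$ ($j{\left(n,v \right)} = -7 - 28 = -35$)
$o{\left(Y,D \right)} = 4 + Y$ ($o{\left(Y,D \right)} = Y + 4 = 4 + Y$)
$j{\left(34,-23 \right)} o{\left(d{\left(-1 \right)},-5 \right)} = - 35 \left(4 + \left(-1\right)^{3}\right) = - 35 \left(4 - 1\right) = \left(-35\right) 3 = -105$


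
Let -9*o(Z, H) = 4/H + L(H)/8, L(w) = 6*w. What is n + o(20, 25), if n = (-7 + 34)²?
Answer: 654209/900 ≈ 726.90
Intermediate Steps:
n = 729 (n = 27² = 729)
o(Z, H) = -4/(9*H) - H/12 (o(Z, H) = -(4/H + (6*H)/8)/9 = -(4/H + (6*H)*(⅛))/9 = -(4/H + 3*H/4)/9 = -4/(9*H) - H/12)
n + o(20, 25) = 729 + (-4/9/25 - 1/12*25) = 729 + (-4/9*1/25 - 25/12) = 729 + (-4/225 - 25/12) = 729 - 1891/900 = 654209/900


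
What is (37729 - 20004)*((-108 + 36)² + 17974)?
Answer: 410475550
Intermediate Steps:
(37729 - 20004)*((-108 + 36)² + 17974) = 17725*((-72)² + 17974) = 17725*(5184 + 17974) = 17725*23158 = 410475550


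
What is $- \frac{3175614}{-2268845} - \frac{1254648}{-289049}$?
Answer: $\frac{3764509892646}{655807378405} \approx 5.7403$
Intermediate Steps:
$- \frac{3175614}{-2268845} - \frac{1254648}{-289049} = \left(-3175614\right) \left(- \frac{1}{2268845}\right) - - \frac{1254648}{289049} = \frac{3175614}{2268845} + \frac{1254648}{289049} = \frac{3764509892646}{655807378405}$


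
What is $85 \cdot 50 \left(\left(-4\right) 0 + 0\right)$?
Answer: $0$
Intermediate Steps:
$85 \cdot 50 \left(\left(-4\right) 0 + 0\right) = 4250 \left(0 + 0\right) = 4250 \cdot 0 = 0$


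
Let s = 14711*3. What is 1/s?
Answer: 1/44133 ≈ 2.2659e-5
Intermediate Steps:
s = 44133
1/s = 1/44133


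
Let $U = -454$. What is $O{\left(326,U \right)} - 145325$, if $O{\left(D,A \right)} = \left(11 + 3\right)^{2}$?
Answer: $-145129$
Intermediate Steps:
$O{\left(D,A \right)} = 196$ ($O{\left(D,A \right)} = 14^{2} = 196$)
$O{\left(326,U \right)} - 145325 = 196 - 145325 = -145129$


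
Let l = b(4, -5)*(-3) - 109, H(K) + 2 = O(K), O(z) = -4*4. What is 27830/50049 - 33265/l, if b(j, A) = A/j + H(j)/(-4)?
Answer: 1334547838/4754655 ≈ 280.68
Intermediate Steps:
O(z) = -16
H(K) = -18 (H(K) = -2 - 16 = -18)
b(j, A) = 9/2 + A/j (b(j, A) = A/j - 18/(-4) = A/j - 18*(-¼) = A/j + 9/2 = 9/2 + A/j)
l = -475/4 (l = (9/2 - 5/4)*(-3) - 109 = (13/4)*(-3) - 109 = -39/4 - 109 = -475/4 ≈ -118.75)
27830/50049 - 33265/l = 27830/50049 - 33265/(-475/4) = 27830*(1/50049) - 33265*(-4/475) = 27830/50049 + 26612/95 = 1334547838/4754655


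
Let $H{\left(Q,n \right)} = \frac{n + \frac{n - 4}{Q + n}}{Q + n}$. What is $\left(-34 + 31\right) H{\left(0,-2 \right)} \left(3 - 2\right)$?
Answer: $\frac{3}{2} \approx 1.5$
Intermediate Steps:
$H{\left(Q,n \right)} = \frac{n + \frac{-4 + n}{Q + n}}{Q + n}$
$\left(-34 + 31\right) H{\left(0,-2 \right)} \left(3 - 2\right) = \left(-34 + 31\right) \frac{-4 - 2 + \left(-2\right)^{2} + 0 \left(-2\right)}{\left(0 - 2\right)^{2}} \left(3 - 2\right) = - 3 \frac{-4 - 2 + 4 + 0}{4} \cdot 1 = - 3 \cdot \frac{1}{4} \left(-2\right) 1 = - 3 \left(\left(- \frac{1}{2}\right) 1\right) = \left(-3\right) \left(- \frac{1}{2}\right) = \frac{3}{2}$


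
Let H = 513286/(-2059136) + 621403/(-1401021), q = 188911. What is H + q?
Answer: 272492990439901001/1442446388928 ≈ 1.8891e+5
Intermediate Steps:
H = -999338876407/1442446388928 (H = 513286*(-1/2059136) + 621403*(-1/1401021) = -256643/1029568 - 621403/1401021 = -999338876407/1442446388928 ≈ -0.69281)
H + q = -999338876407/1442446388928 + 188911 = 272492990439901001/1442446388928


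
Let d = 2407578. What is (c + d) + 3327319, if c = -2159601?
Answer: 3575296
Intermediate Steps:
(c + d) + 3327319 = (-2159601 + 2407578) + 3327319 = 247977 + 3327319 = 3575296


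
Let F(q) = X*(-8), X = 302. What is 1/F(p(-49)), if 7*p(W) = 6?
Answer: -1/2416 ≈ -0.00041391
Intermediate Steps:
p(W) = 6/7 (p(W) = (⅐)*6 = 6/7)
F(q) = -2416 (F(q) = 302*(-8) = -2416)
1/F(p(-49)) = 1/(-2416) = -1/2416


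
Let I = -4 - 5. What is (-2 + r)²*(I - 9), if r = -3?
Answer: -450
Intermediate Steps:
I = -9
(-2 + r)²*(I - 9) = (-2 - 3)²*(-9 - 9) = (-5)²*(-18) = 25*(-18) = -450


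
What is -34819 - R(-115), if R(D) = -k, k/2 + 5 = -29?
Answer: -34887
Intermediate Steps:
k = -68 (k = -10 + 2*(-29) = -10 - 58 = -68)
R(D) = 68 (R(D) = -1*(-68) = 68)
-34819 - R(-115) = -34819 - 1*68 = -34819 - 68 = -34887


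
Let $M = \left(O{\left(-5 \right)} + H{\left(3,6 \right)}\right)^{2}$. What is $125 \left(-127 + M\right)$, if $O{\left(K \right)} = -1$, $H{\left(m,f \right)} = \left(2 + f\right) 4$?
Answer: $104250$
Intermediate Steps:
$H{\left(m,f \right)} = 8 + 4 f$
$M = 961$ ($M = \left(-1 + \left(8 + 4 \cdot 6\right)\right)^{2} = \left(-1 + \left(8 + 24\right)\right)^{2} = \left(-1 + 32\right)^{2} = 31^{2} = 961$)
$125 \left(-127 + M\right) = 125 \left(-127 + 961\right) = 125 \cdot 834 = 104250$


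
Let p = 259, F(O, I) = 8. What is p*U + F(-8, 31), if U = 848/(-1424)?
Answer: -13015/89 ≈ -146.24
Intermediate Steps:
U = -53/89 (U = 848*(-1/1424) = -53/89 ≈ -0.59551)
p*U + F(-8, 31) = 259*(-53/89) + 8 = -13727/89 + 8 = -13015/89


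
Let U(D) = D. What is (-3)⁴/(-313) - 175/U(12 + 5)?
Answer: -56152/5321 ≈ -10.553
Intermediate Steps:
(-3)⁴/(-313) - 175/U(12 + 5) = (-3)⁴/(-313) - 175/(12 + 5) = 81*(-1/313) - 175/17 = -81/313 - 175*1/17 = -81/313 - 175/17 = -56152/5321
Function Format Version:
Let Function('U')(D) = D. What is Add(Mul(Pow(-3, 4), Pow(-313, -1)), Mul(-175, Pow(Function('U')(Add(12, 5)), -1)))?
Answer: Rational(-56152, 5321) ≈ -10.553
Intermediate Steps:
Add(Mul(Pow(-3, 4), Pow(-313, -1)), Mul(-175, Pow(Function('U')(Add(12, 5)), -1))) = Add(Mul(Pow(-3, 4), Pow(-313, -1)), Mul(-175, Pow(Add(12, 5), -1))) = Add(Mul(81, Rational(-1, 313)), Mul(-175, Pow(17, -1))) = Add(Rational(-81, 313), Mul(-175, Rational(1, 17))) = Add(Rational(-81, 313), Rational(-175, 17)) = Rational(-56152, 5321)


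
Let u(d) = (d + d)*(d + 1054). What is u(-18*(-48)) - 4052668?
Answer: -738364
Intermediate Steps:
u(d) = 2*d*(1054 + d) (u(d) = (2*d)*(1054 + d) = 2*d*(1054 + d))
u(-18*(-48)) - 4052668 = 2*(-18*(-48))*(1054 - 18*(-48)) - 4052668 = 2*864*(1054 + 864) - 4052668 = 2*864*1918 - 4052668 = 3314304 - 4052668 = -738364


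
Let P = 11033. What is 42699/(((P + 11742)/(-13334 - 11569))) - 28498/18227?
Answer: -19382023223669/415119925 ≈ -46690.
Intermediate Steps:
42699/(((P + 11742)/(-13334 - 11569))) - 28498/18227 = 42699/(((11033 + 11742)/(-13334 - 11569))) - 28498/18227 = 42699/((22775/(-24903))) - 28498*1/18227 = 42699/((22775*(-1/24903))) - 28498/18227 = 42699/(-22775/24903) - 28498/18227 = 42699*(-24903/22775) - 28498/18227 = -1063333197/22775 - 28498/18227 = -19382023223669/415119925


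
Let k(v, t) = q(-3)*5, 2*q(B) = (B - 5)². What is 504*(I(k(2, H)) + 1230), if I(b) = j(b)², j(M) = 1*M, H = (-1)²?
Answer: 13522320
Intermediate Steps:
H = 1
q(B) = (-5 + B)²/2 (q(B) = (B - 5)²/2 = (-5 + B)²/2)
k(v, t) = 160 (k(v, t) = ((-5 - 3)²/2)*5 = ((½)*(-8)²)*5 = ((½)*64)*5 = 32*5 = 160)
j(M) = M
I(b) = b²
504*(I(k(2, H)) + 1230) = 504*(160² + 1230) = 504*(25600 + 1230) = 504*26830 = 13522320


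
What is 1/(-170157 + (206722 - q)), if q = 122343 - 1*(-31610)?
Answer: -1/117388 ≈ -8.5188e-6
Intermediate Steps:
q = 153953 (q = 122343 + 31610 = 153953)
1/(-170157 + (206722 - q)) = 1/(-170157 + (206722 - 1*153953)) = 1/(-170157 + (206722 - 153953)) = 1/(-170157 + 52769) = 1/(-117388) = -1/117388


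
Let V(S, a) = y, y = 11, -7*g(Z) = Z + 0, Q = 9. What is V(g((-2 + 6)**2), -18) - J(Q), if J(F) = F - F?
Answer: 11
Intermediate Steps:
g(Z) = -Z/7 (g(Z) = -(Z + 0)/7 = -Z/7)
V(S, a) = 11
J(F) = 0
V(g((-2 + 6)**2), -18) - J(Q) = 11 - 1*0 = 11 + 0 = 11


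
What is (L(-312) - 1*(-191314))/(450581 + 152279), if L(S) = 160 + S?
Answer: 95581/301430 ≈ 0.31709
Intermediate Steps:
(L(-312) - 1*(-191314))/(450581 + 152279) = ((160 - 312) - 1*(-191314))/(450581 + 152279) = (-152 + 191314)/602860 = 191162*(1/602860) = 95581/301430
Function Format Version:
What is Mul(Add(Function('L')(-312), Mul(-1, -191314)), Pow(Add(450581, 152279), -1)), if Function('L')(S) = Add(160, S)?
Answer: Rational(95581, 301430) ≈ 0.31709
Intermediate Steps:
Mul(Add(Function('L')(-312), Mul(-1, -191314)), Pow(Add(450581, 152279), -1)) = Mul(Add(Add(160, -312), Mul(-1, -191314)), Pow(Add(450581, 152279), -1)) = Mul(Add(-152, 191314), Pow(602860, -1)) = Mul(191162, Rational(1, 602860)) = Rational(95581, 301430)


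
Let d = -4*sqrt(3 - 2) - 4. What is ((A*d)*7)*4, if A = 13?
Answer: -2912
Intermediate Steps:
d = -8 (d = -4*sqrt(1) - 4 = -4*1 - 4 = -4 - 4 = -8)
((A*d)*7)*4 = ((13*(-8))*7)*4 = -104*7*4 = -728*4 = -2912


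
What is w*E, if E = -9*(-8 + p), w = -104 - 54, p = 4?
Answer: -5688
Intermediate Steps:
w = -158
E = 36 (E = -9*(-8 + 4) = -9*(-4) = 36)
w*E = -158*36 = -5688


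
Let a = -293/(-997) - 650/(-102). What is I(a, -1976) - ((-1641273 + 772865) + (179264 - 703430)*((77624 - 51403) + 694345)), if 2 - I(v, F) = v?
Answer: 19204762733173034/50847 ≈ 3.7770e+11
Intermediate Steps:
a = 338968/50847 (a = -293*(-1/997) - 650*(-1/102) = 293/997 + 325/51 = 338968/50847 ≈ 6.6664)
I(v, F) = 2 - v
I(a, -1976) - ((-1641273 + 772865) + (179264 - 703430)*((77624 - 51403) + 694345)) = (2 - 1*338968/50847) - ((-1641273 + 772865) + (179264 - 703430)*((77624 - 51403) + 694345)) = (2 - 338968/50847) - (-868408 - 524166*(26221 + 694345)) = -237274/50847 - (-868408 - 524166*720566) = -237274/50847 - (-868408 - 377696197956) = -237274/50847 - 1*(-377697066364) = -237274/50847 + 377697066364 = 19204762733173034/50847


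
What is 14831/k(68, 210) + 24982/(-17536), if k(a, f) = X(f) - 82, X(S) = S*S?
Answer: -209895315/192974912 ≈ -1.0877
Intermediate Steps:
X(S) = S²
k(a, f) = -82 + f² (k(a, f) = f² - 82 = -82 + f²)
14831/k(68, 210) + 24982/(-17536) = 14831/(-82 + 210²) + 24982/(-17536) = 14831/(-82 + 44100) + 24982*(-1/17536) = 14831/44018 - 12491/8768 = -209895315/192974912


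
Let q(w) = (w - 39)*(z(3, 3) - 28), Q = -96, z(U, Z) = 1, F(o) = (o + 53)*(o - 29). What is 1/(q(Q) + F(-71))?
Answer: 1/5445 ≈ 0.00018365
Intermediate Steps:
F(o) = (-29 + o)*(53 + o) (F(o) = (53 + o)*(-29 + o) = (-29 + o)*(53 + o))
q(w) = 1053 - 27*w (q(w) = (w - 39)*(1 - 28) = (-39 + w)*(-27) = 1053 - 27*w)
1/(q(Q) + F(-71)) = 1/((1053 - 27*(-96)) + (-1537 + (-71)² + 24*(-71))) = 1/((1053 + 2592) + (-1537 + 5041 - 1704)) = 1/(3645 + 1800) = 1/5445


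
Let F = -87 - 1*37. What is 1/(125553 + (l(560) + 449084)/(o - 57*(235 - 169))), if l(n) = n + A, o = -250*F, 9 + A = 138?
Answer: 27238/3420262387 ≈ 7.9637e-6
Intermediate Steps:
A = 129 (A = -9 + 138 = 129)
F = -124 (F = -87 - 37 = -124)
o = 31000 (o = -250*(-124) = 31000)
l(n) = 129 + n (l(n) = n + 129 = 129 + n)
1/(125553 + (l(560) + 449084)/(o - 57*(235 - 169))) = 1/(125553 + ((129 + 560) + 449084)/(31000 - 57*(235 - 169))) = 1/(125553 + (689 + 449084)/(31000 - 57*66)) = 1/(125553 + 449773/(31000 - 3762)) = 1/(125553 + 449773/27238) = 1/(3420262387/27238) = 27238/3420262387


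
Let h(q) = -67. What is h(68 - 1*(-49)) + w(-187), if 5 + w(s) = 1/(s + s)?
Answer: -26929/374 ≈ -72.003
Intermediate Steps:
w(s) = -5 + 1/(2*s) (w(s) = -5 + 1/(s + s) = -5 + 1/(2*s))
h(68 - 1*(-49)) + w(-187) = -67 + (-5 + (½)/(-187)) = -67 + (-5 + (½)*(-1/187)) = -67 + (-5 - 1/374) = -67 - 1871/374 = -26929/374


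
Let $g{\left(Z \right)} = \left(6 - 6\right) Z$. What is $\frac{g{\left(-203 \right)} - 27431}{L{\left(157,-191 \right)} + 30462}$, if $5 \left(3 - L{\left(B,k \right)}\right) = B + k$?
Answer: $- \frac{137155}{152359} \approx -0.90021$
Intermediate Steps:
$g{\left(Z \right)} = 0$ ($g{\left(Z \right)} = 0 Z = 0$)
$L{\left(B,k \right)} = 3 - \frac{B}{5} - \frac{k}{5}$ ($L{\left(B,k \right)} = 3 - \frac{B + k}{5} = 3 - \left(\frac{B}{5} + \frac{k}{5}\right) = 3 - \frac{B}{5} - \frac{k}{5}$)
$\frac{g{\left(-203 \right)} - 27431}{L{\left(157,-191 \right)} + 30462} = \frac{0 - 27431}{\left(3 - \frac{157}{5} - - \frac{191}{5}\right) + 30462} = - \frac{27431}{\left(3 - \frac{157}{5} + \frac{191}{5}\right) + 30462} = - \frac{27431}{\frac{49}{5} + 30462} = - \frac{27431}{\frac{152359}{5}} = \left(-27431\right) \frac{5}{152359} = - \frac{137155}{152359}$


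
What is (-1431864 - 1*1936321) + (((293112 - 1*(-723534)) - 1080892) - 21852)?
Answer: -3454283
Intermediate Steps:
(-1431864 - 1*1936321) + (((293112 - 1*(-723534)) - 1080892) - 21852) = (-1431864 - 1936321) + (((293112 + 723534) - 1080892) - 21852) = -3368185 + ((1016646 - 1080892) - 21852) = -3368185 + (-64246 - 21852) = -3368185 - 86098 = -3454283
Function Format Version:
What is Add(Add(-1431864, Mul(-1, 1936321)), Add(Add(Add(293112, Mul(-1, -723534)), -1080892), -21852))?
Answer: -3454283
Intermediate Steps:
Add(Add(-1431864, Mul(-1, 1936321)), Add(Add(Add(293112, Mul(-1, -723534)), -1080892), -21852)) = Add(Add(-1431864, -1936321), Add(Add(Add(293112, 723534), -1080892), -21852)) = Add(-3368185, Add(Add(1016646, -1080892), -21852)) = Add(-3368185, Add(-64246, -21852)) = Add(-3368185, -86098) = -3454283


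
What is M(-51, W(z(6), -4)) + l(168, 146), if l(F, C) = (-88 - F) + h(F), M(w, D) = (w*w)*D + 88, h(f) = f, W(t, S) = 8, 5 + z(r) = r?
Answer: 20808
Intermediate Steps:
z(r) = -5 + r
M(w, D) = 88 + D*w**2 (M(w, D) = w**2*D + 88 = D*w**2 + 88 = 88 + D*w**2)
l(F, C) = -88 (l(F, C) = (-88 - F) + F = -88)
M(-51, W(z(6), -4)) + l(168, 146) = (88 + 8*(-51)**2) - 88 = (88 + 8*2601) - 88 = (88 + 20808) - 88 = 20896 - 88 = 20808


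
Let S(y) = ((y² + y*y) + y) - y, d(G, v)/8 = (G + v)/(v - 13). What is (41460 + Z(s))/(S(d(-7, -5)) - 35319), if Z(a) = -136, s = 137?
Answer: -371916/317359 ≈ -1.1719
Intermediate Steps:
d(G, v) = 8*(G + v)/(-13 + v) (d(G, v) = 8*((G + v)/(v - 13)) = 8*((G + v)/(-13 + v)) = 8*(G + v)/(-13 + v))
S(y) = 2*y² (S(y) = ((y² + y²) + y) - y = (2*y² + y) - y = (y + 2*y²) - y = 2*y²)
(41460 + Z(s))/(S(d(-7, -5)) - 35319) = (41460 - 136)/(2*(8*(-7 - 5)/(-13 - 5))² - 35319) = 41324/(2*(8*(-12)/(-18))² - 35319) = 41324/(2*(8*(-1/18)*(-12))² - 35319) = 41324/(2*(16/3)² - 35319) = 41324/(2*(256/9) - 35319) = 41324/(512/9 - 35319) = 41324/(-317359/9) = 41324*(-9/317359) = -371916/317359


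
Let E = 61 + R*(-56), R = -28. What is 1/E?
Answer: 1/1629 ≈ 0.00061387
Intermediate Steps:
E = 1629 (E = 61 - 28*(-56) = 61 + 1568 = 1629)
1/E = 1/1629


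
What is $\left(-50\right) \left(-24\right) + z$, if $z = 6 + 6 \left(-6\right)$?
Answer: $1170$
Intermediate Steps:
$z = -30$ ($z = 6 - 36 = -30$)
$\left(-50\right) \left(-24\right) + z = \left(-50\right) \left(-24\right) - 30 = 1200 - 30 = 1170$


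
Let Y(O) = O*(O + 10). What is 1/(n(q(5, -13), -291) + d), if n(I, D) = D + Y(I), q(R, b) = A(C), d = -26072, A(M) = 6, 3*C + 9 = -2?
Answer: -1/26267 ≈ -3.8071e-5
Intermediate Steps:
C = -11/3 (C = -3 + (1/3)*(-2) = -3 - 2/3 = -11/3 ≈ -3.6667)
Y(O) = O*(10 + O)
q(R, b) = 6
n(I, D) = D + I*(10 + I)
1/(n(q(5, -13), -291) + d) = 1/((-291 + 6*(10 + 6)) - 26072) = 1/((-291 + 6*16) - 26072) = 1/((-291 + 96) - 26072) = 1/(-195 - 26072) = 1/(-26267) = -1/26267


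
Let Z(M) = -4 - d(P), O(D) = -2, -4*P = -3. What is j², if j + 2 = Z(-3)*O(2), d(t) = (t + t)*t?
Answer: 1089/16 ≈ 68.063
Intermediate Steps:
P = ¾ (P = -¼*(-3) = ¾ ≈ 0.75000)
d(t) = 2*t² (d(t) = (2*t)*t = 2*t²)
Z(M) = -41/8 (Z(M) = -4 - 2*(¾)² = -4 - 2*9/16 = -4 - 1*9/8 = -4 - 9/8 = -41/8)
j = 33/4 (j = -2 - 41/8*(-2) = -2 + 41/4 = 33/4 ≈ 8.2500)
j² = (33/4)² = 1089/16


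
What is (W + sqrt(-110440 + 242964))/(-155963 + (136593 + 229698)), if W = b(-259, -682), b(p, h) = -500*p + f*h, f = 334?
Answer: -12286/26291 + sqrt(33131)/105164 ≈ -0.46558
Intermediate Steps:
b(p, h) = -500*p + 334*h
W = -98288 (W = -500*(-259) + 334*(-682) = 129500 - 227788 = -98288)
(W + sqrt(-110440 + 242964))/(-155963 + (136593 + 229698)) = (-98288 + sqrt(-110440 + 242964))/(-155963 + (136593 + 229698)) = (-98288 + sqrt(132524))/(-155963 + 366291) = (-98288 + 2*sqrt(33131))/210328 = (-98288 + 2*sqrt(33131))*(1/210328) = -12286/26291 + sqrt(33131)/105164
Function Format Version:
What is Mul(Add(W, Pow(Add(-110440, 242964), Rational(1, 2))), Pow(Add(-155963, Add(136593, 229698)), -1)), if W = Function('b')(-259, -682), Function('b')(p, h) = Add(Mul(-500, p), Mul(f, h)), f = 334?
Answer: Add(Rational(-12286, 26291), Mul(Rational(1, 105164), Pow(33131, Rational(1, 2)))) ≈ -0.46558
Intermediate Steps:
Function('b')(p, h) = Add(Mul(-500, p), Mul(334, h))
W = -98288 (W = Add(Mul(-500, -259), Mul(334, -682)) = Add(129500, -227788) = -98288)
Mul(Add(W, Pow(Add(-110440, 242964), Rational(1, 2))), Pow(Add(-155963, Add(136593, 229698)), -1)) = Mul(Add(-98288, Pow(Add(-110440, 242964), Rational(1, 2))), Pow(Add(-155963, Add(136593, 229698)), -1)) = Mul(Add(-98288, Pow(132524, Rational(1, 2))), Pow(Add(-155963, 366291), -1)) = Mul(Add(-98288, Mul(2, Pow(33131, Rational(1, 2)))), Pow(210328, -1)) = Mul(Add(-98288, Mul(2, Pow(33131, Rational(1, 2)))), Rational(1, 210328)) = Add(Rational(-12286, 26291), Mul(Rational(1, 105164), Pow(33131, Rational(1, 2))))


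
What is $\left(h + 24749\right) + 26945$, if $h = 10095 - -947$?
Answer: $62736$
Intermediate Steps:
$h = 11042$ ($h = 10095 + 947 = 11042$)
$\left(h + 24749\right) + 26945 = \left(11042 + 24749\right) + 26945 = 35791 + 26945 = 62736$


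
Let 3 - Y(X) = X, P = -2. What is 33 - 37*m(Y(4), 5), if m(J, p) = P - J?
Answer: 70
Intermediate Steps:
Y(X) = 3 - X
m(J, p) = -2 - J
33 - 37*m(Y(4), 5) = 33 - 37*(-2 - (3 - 1*4)) = 33 - 37*(-2 - (3 - 4)) = 33 - 37*(-2 - 1*(-1)) = 33 - 37*(-2 + 1) = 33 - 37*(-1) = 33 + 37 = 70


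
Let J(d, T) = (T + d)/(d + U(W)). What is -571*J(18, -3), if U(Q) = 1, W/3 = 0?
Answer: -8565/19 ≈ -450.79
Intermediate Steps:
W = 0 (W = 3*0 = 0)
J(d, T) = (T + d)/(1 + d) (J(d, T) = (T + d)/(d + 1) = (T + d)/(1 + d))
-571*J(18, -3) = -571*(-3 + 18)/(1 + 18) = -571*15/19 = -8565/19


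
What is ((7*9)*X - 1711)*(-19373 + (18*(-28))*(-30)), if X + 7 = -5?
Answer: 10492151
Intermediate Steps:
X = -12 (X = -7 - 5 = -12)
((7*9)*X - 1711)*(-19373 + (18*(-28))*(-30)) = ((7*9)*(-12) - 1711)*(-19373 + (18*(-28))*(-30)) = (63*(-12) - 1711)*(-19373 - 504*(-30)) = (-756 - 1711)*(-19373 + 15120) = -2467*(-4253) = 10492151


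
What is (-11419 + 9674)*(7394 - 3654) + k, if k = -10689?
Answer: -6536989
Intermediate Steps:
(-11419 + 9674)*(7394 - 3654) + k = (-11419 + 9674)*(7394 - 3654) - 10689 = -1745*3740 - 10689 = -6526300 - 10689 = -6536989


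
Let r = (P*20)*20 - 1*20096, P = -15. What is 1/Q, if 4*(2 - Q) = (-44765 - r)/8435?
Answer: 4820/12307 ≈ 0.39165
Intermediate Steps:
r = -26096 (r = -15*20*20 - 1*20096 = -300*20 - 20096 = -6000 - 20096 = -26096)
Q = 12307/4820 (Q = 2 - (-44765 - 1*(-26096))/(4*8435) = 2 - (-44765 + 26096)/(4*8435) = 2 - (-18669)/(4*8435) = 2 - ¼*(-2667/1205) = 2 + 2667/4820 = 12307/4820 ≈ 2.5533)
1/Q = 1/(12307/4820) = 4820/12307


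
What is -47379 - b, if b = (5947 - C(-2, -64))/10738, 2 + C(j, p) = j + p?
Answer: -508761717/10738 ≈ -47380.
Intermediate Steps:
C(j, p) = -2 + j + p (C(j, p) = -2 + (j + p) = -2 + j + p)
b = 6015/10738 (b = (5947 - (-2 - 2 - 64))/10738 = (5947 - 1*(-68))*(1/10738) = (5947 + 68)*(1/10738) = 6015*(1/10738) = 6015/10738 ≈ 0.56016)
-47379 - b = -47379 - 1*6015/10738 = -47379 - 6015/10738 = -508761717/10738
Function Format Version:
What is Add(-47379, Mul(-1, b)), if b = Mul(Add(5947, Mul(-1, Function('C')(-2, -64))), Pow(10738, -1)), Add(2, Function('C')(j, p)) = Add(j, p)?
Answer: Rational(-508761717, 10738) ≈ -47380.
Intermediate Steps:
Function('C')(j, p) = Add(-2, j, p) (Function('C')(j, p) = Add(-2, Add(j, p)) = Add(-2, j, p))
b = Rational(6015, 10738) (b = Mul(Add(5947, Mul(-1, Add(-2, -2, -64))), Pow(10738, -1)) = Mul(Add(5947, Mul(-1, -68)), Rational(1, 10738)) = Mul(Add(5947, 68), Rational(1, 10738)) = Mul(6015, Rational(1, 10738)) = Rational(6015, 10738) ≈ 0.56016)
Add(-47379, Mul(-1, b)) = Add(-47379, Mul(-1, Rational(6015, 10738))) = Add(-47379, Rational(-6015, 10738)) = Rational(-508761717, 10738)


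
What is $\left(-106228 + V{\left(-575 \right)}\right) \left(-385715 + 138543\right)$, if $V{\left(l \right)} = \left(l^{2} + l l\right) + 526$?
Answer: $-137315910256$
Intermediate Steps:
$V{\left(l \right)} = 526 + 2 l^{2}$ ($V{\left(l \right)} = \left(l^{2} + l^{2}\right) + 526 = 2 l^{2} + 526 = 526 + 2 l^{2}$)
$\left(-106228 + V{\left(-575 \right)}\right) \left(-385715 + 138543\right) = \left(-106228 + \left(526 + 2 \left(-575\right)^{2}\right)\right) \left(-385715 + 138543\right) = \left(-106228 + \left(526 + 2 \cdot 330625\right)\right) \left(-247172\right) = \left(-106228 + \left(526 + 661250\right)\right) \left(-247172\right) = \left(-106228 + 661776\right) \left(-247172\right) = 555548 \left(-247172\right) = -137315910256$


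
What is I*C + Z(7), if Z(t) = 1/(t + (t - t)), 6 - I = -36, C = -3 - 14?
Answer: -4997/7 ≈ -713.86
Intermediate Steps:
C = -17
I = 42 (I = 6 - 1*(-36) = 6 + 36 = 42)
Z(t) = 1/t (Z(t) = 1/(t + 0) = 1/t)
I*C + Z(7) = 42*(-17) + 1/7 = -714 + 1/7 = -4997/7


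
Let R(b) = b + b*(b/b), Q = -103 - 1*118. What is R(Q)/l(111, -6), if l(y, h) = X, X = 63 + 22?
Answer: -26/5 ≈ -5.2000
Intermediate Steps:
X = 85
Q = -221 (Q = -103 - 118 = -221)
l(y, h) = 85
R(b) = 2*b (R(b) = b + b*1 = b + b = 2*b)
R(Q)/l(111, -6) = (2*(-221))/85 = -442*1/85 = -26/5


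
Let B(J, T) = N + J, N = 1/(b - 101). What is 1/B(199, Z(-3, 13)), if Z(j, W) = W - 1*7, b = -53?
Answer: 154/30645 ≈ 0.0050253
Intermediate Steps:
N = -1/154 (N = 1/(-53 - 101) = 1/(-154) = -1/154 ≈ -0.0064935)
Z(j, W) = -7 + W (Z(j, W) = W - 7 = -7 + W)
B(J, T) = -1/154 + J
1/B(199, Z(-3, 13)) = 1/(-1/154 + 199) = 1/(30645/154) = 154/30645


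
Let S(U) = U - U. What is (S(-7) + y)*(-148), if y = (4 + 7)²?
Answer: -17908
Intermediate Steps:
S(U) = 0
y = 121 (y = 11² = 121)
(S(-7) + y)*(-148) = (0 + 121)*(-148) = 121*(-148) = -17908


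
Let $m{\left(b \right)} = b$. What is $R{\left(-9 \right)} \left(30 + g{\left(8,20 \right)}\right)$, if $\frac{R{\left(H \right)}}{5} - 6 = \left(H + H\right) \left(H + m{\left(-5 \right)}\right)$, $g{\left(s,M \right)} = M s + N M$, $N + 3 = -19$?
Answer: $-322500$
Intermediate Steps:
$N = -22$ ($N = -3 - 19 = -22$)
$g{\left(s,M \right)} = - 22 M + M s$ ($g{\left(s,M \right)} = M s - 22 M = - 22 M + M s$)
$R{\left(H \right)} = 30 + 10 H \left(-5 + H\right)$ ($R{\left(H \right)} = 30 + 5 \left(H + H\right) \left(H - 5\right) = 30 + 5 \cdot 2 H \left(-5 + H\right) = 30 + 10 H \left(-5 + H\right)$)
$R{\left(-9 \right)} \left(30 + g{\left(8,20 \right)}\right) = \left(30 - -450 + 10 \left(-9\right)^{2}\right) \left(30 + 20 \left(-22 + 8\right)\right) = \left(30 + 450 + 10 \cdot 81\right) \left(30 + 20 \left(-14\right)\right) = \left(30 + 450 + 810\right) \left(30 - 280\right) = 1290 \left(-250\right) = -322500$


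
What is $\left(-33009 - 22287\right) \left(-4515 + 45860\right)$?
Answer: $-2286213120$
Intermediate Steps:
$\left(-33009 - 22287\right) \left(-4515 + 45860\right) = \left(-55296\right) 41345 = -2286213120$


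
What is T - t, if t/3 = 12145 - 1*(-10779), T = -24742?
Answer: -93514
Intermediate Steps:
t = 68772 (t = 3*(12145 - 1*(-10779)) = 3*(12145 + 10779) = 3*22924 = 68772)
T - t = -24742 - 1*68772 = -24742 - 68772 = -93514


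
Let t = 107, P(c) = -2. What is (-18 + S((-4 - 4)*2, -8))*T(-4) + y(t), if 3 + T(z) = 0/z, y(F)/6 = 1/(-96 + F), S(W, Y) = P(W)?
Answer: 666/11 ≈ 60.545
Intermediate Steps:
S(W, Y) = -2
y(F) = 6/(-96 + F)
T(z) = -3 (T(z) = -3 + 0/z = -3 + 0 = -3)
(-18 + S((-4 - 4)*2, -8))*T(-4) + y(t) = (-18 - 2)*(-3) + 6/(-96 + 107) = -20*(-3) + 6/11 = 60 + 6*(1/11) = 60 + 6/11 = 666/11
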